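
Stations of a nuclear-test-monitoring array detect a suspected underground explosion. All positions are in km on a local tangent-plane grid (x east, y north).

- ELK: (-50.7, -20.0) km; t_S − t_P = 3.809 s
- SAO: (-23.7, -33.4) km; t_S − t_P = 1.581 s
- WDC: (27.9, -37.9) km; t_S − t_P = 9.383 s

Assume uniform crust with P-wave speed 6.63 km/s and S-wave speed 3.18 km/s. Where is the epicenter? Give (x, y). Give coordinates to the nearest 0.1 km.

Distance from S−P lag: d = Δt · v_P v_S / (v_P − v_S) = Δt · (6.63·3.18)/(6.63−3.18) ≈ 6.1111·Δt.
So d_ELK = 23.28, d_SAO = 9.66, d_WDC = 57.34 km.
Circle about each station: (x + 50.7)² + (y + 20.0)² = 23.28²; (x + 23.7)² + (y + 33.4)² = 9.66²; (x − 27.9)² + (y + 37.9)² = 57.34².
Subtracting pairs of circle equations eliminates x²+y² and gives linear equations (the radical axes):
54.0 x − 26.8 y = -844.60
157.2 x − 35.8 y = -3501.59
Solving the 2×2 system: x ≈ -27.9, y ≈ -24.7 km.

x ≈ -27.9 km, y ≈ -24.7 km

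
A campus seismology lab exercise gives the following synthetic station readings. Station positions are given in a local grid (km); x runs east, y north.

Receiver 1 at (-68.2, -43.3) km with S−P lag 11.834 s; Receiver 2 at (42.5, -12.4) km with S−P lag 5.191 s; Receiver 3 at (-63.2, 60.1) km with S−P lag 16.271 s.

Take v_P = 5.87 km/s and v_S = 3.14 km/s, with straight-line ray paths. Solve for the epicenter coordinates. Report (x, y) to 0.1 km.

Distance from S−P lag: d = Δt · v_P v_S / (v_P − v_S) = Δt · (5.87·3.14)/(5.87−3.14) ≈ 6.7516·Δt.
So d_Receiver 1 = 79.90, d_Receiver 2 = 35.05, d_Receiver 3 = 109.85 km.
Circle about each station: (x + 68.2)² + (y + 43.3)² = 79.90²; (x − 42.5)² + (y + 12.4)² = 35.05²; (x + 63.2)² + (y − 60.1)² = 109.85².
Subtracting the Receiver 1 equation from the Receiver 2 and Receiver 3 equations removes the quadratic terms:
221.4 x + 61.8 y = 589.39
10.0 x + 206.8 y = -4602.89
Solving the 2×2 system: x ≈ 9.0, y ≈ -22.7 km.

x ≈ 9.0 km, y ≈ -22.7 km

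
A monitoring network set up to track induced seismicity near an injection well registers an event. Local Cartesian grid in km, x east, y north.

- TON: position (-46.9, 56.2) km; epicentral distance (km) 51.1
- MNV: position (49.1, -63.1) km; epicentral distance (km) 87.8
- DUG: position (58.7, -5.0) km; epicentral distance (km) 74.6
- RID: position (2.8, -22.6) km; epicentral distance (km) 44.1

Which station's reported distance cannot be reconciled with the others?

MNV

Solve using three stations at a time. Using TON, DUG, RID (subtract circle equations pairwise → linear system) gives (x, y) ≈ (-11.9, 18.9).
Distances from that point to each station vs reported:
  TON: calculated 51.1 vs reported 51.1 → residual 0.0 km
  MNV: calculated 102.3 vs reported 87.8 → residual 14.5 km
  DUG: calculated 74.6 vs reported 74.6 → residual 0.0 km
  RID: calculated 44.1 vs reported 44.1 → residual 0.0 km
TON, DUG, RID are mutually consistent (residuals ≈ 0); MNV is off by 14.5 km.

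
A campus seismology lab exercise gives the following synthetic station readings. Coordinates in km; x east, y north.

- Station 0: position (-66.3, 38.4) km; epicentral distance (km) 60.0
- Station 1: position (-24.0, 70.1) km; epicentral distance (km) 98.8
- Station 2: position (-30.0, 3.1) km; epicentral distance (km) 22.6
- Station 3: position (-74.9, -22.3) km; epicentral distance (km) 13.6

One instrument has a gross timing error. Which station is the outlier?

Station 2

Solve using three stations at a time. Using Station 0, Station 1, Station 3 (subtract circle equations pairwise → linear system) gives (x, y) ≈ (-61.3, -21.4).
Distances from that point to each station vs reported:
  Station 0: calculated 60.0 vs reported 60.0 → residual 0.0 km
  Station 1: calculated 98.8 vs reported 98.8 → residual 0.0 km
  Station 2: calculated 39.7 vs reported 22.6 → residual 17.1 km
  Station 3: calculated 13.6 vs reported 13.6 → residual 0.0 km
Station 0, Station 1, Station 3 are mutually consistent (residuals ≈ 0); Station 2 is off by 17.1 km.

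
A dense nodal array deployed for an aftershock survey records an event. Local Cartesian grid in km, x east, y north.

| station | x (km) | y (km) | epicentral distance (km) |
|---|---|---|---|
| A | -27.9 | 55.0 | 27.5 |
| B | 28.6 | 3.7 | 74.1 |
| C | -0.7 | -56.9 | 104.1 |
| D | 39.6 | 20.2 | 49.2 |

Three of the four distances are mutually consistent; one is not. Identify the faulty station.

Solve using three stations at a time. Using A, C, D (subtract circle equations pairwise → linear system) gives (x, y) ≈ (-1.5, 47.2).
Distances from that point to each station vs reported:
  A: calculated 27.5 vs reported 27.5 → residual 0.0 km
  B: calculated 52.9 vs reported 74.1 → residual 21.2 km
  C: calculated 104.1 vs reported 104.1 → residual 0.0 km
  D: calculated 49.2 vs reported 49.2 → residual 0.0 km
A, C, D are mutually consistent (residuals ≈ 0); B is off by 21.2 km.

B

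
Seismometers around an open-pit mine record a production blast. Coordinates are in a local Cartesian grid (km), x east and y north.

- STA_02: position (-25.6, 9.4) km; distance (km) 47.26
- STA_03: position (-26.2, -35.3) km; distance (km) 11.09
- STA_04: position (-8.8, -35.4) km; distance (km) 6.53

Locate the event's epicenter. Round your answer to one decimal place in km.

Circle about each station: (x + 25.6)² + (y − 9.4)² = 47.26²; (x + 26.2)² + (y + 35.3)² = 11.09²; (x + 8.8)² + (y + 35.4)² = 6.53².
Subtracting pairs of circle equations eliminates x²+y² and gives linear equations (the radical axes):
-1.2 x − 89.4 y = 3299.33
33.6 x − 89.6 y = 2777.75
Solving the 2×2 system: x ≈ -15.2, y ≈ -36.7 km.

x ≈ -15.2 km, y ≈ -36.7 km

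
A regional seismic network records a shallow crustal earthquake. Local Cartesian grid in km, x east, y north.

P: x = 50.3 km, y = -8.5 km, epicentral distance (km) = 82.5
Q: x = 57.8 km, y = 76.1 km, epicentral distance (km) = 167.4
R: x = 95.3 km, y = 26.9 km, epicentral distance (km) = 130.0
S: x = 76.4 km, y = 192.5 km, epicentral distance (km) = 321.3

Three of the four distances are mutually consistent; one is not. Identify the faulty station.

Solve using three stations at a time. Using P, Q, R (subtract circle equations pairwise → linear system) gives (x, y) ≈ (38.9, -90.2).
Distances from that point to each station vs reported:
  P: calculated 82.5 vs reported 82.5 → residual 0.0 km
  Q: calculated 167.4 vs reported 167.4 → residual 0.0 km
  R: calculated 130.0 vs reported 130.0 → residual 0.0 km
  S: calculated 285.2 vs reported 321.3 → residual 36.1 km
P, Q, R are mutually consistent (residuals ≈ 0); S is off by 36.1 km.

S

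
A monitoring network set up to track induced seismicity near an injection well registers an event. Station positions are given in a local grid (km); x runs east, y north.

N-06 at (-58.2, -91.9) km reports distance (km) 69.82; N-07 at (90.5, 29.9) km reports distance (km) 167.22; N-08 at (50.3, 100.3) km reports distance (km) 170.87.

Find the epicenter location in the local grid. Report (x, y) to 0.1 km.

(-68.2, -22.8)

Circle about each station: (x + 58.2)² + (y + 91.9)² = 69.82²; (x − 90.5)² + (y − 29.9)² = 167.22²; (x − 50.3)² + (y − 100.3)² = 170.87².
Subtracting the N-06 equation from the N-07 and N-08 equations removes the quadratic terms:
297.4 x + 243.6 y = -25836.29
217.0 x + 384.4 y = -23564.39
Solving the 2×2 system: x ≈ -68.2, y ≈ -22.8 km.
Check against N-06 (with the unrounded x, y): √((x + 58.2)²+(y + 91.9)²) = 69.81 ≈ 69.82 km. ✓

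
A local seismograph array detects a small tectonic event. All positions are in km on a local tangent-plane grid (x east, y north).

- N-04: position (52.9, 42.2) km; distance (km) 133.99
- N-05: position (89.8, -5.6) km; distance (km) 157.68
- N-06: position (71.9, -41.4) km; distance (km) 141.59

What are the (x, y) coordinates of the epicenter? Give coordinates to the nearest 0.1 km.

(-67.5, -16.6)

Circle about each station: (x − 52.9)² + (y − 42.2)² = 133.99²; (x − 89.8)² + (y + 5.6)² = 157.68²; (x − 71.9)² + (y + 41.4)² = 141.59².
Subtracting the N-04 equation from the N-05 and N-06 equations removes the quadratic terms:
73.8 x − 95.6 y = -3393.51
38.0 x − 167.2 y = 209.91
Solving the 2×2 system: x ≈ -67.5, y ≈ -16.6 km.
Check against N-04 (with the unrounded x, y): √((x − 52.9)²+(y − 42.2)²) = 133.96 ≈ 133.99 km. ✓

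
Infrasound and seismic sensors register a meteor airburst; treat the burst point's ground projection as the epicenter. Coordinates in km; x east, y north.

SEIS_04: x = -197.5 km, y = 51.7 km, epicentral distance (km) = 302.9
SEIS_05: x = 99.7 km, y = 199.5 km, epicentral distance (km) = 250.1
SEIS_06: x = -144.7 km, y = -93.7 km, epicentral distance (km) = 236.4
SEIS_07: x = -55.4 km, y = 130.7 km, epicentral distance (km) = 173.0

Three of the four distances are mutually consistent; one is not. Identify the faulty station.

SEIS_07

Solve using three stations at a time. Using SEIS_04, SEIS_05, SEIS_06 (subtract circle equations pairwise → linear system) gives (x, y) ≈ (87.7, -50.3).
Distances from that point to each station vs reported:
  SEIS_04: calculated 302.9 vs reported 302.9 → residual 0.0 km
  SEIS_05: calculated 250.1 vs reported 250.1 → residual 0.0 km
  SEIS_06: calculated 236.4 vs reported 236.4 → residual 0.0 km
  SEIS_07: calculated 230.8 vs reported 173.0 → residual 57.8 km
SEIS_04, SEIS_05, SEIS_06 are mutually consistent (residuals ≈ 0); SEIS_07 is off by 57.8 km.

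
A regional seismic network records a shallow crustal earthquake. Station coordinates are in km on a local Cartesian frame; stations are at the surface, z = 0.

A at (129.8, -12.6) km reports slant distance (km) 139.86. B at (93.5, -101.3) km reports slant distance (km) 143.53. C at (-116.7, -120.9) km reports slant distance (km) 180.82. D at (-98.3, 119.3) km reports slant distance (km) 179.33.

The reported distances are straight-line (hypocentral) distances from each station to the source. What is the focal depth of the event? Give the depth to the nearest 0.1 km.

depth ≈ 67.9 km

Each station gives a sphere (x−x_i)² + (y−y_i)² + z² = d_i² (stations at z=0).
Subtracting the A sphere from B and C: z² cancels, leaving linear equations in x and y:
-72.6 x − 177.4 y = 957.10
-493.0 x − 216.6 y = -1906.15
Solving: x ≈ 7.604, y ≈ -8.507 km (keep extra digits for the depth step; rounded: 7.6, -8.5).
Then from the A sphere: z² = 139.86² − (x − 129.8)² − (y + 12.6)² with x = 7.604, y = -8.507, so z ≈ 67.913 ≈ 67.9 km.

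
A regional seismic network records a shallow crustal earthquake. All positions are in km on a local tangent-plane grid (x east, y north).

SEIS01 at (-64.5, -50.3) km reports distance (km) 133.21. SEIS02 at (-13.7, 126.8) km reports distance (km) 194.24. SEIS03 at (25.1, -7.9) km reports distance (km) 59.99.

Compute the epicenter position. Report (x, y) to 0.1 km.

(68.7, -49.1)

Circle about each station: (x + 64.5)² + (y + 50.3)² = 133.21²; (x + 13.7)² + (y − 126.8)² = 194.24²; (x − 25.1)² + (y + 7.9)² = 59.99².
Subtracting the SEIS01 equation from the SEIS02 and SEIS03 equations removes the quadratic terms:
101.6 x + 354.2 y = -10408.68
179.2 x + 84.8 y = 8148.18
Solving the 2×2 system: x ≈ 68.7, y ≈ -49.1 km.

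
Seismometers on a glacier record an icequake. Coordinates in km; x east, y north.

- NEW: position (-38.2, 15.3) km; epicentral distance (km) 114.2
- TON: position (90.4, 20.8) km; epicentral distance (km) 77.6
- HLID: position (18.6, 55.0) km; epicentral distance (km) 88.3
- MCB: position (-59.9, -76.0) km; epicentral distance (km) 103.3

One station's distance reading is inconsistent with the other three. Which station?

NEW

Solve using three stations at a time. Using TON, HLID, MCB (subtract circle equations pairwise → linear system) gives (x, y) ≈ (33.6, -32.0).
Distances from that point to each station vs reported:
  NEW: calculated 86.0 vs reported 114.2 → residual 28.2 km
  TON: calculated 77.6 vs reported 77.6 → residual 0.0 km
  HLID: calculated 88.3 vs reported 88.3 → residual 0.0 km
  MCB: calculated 103.3 vs reported 103.3 → residual 0.0 km
TON, HLID, MCB are mutually consistent (residuals ≈ 0); NEW is off by 28.2 km.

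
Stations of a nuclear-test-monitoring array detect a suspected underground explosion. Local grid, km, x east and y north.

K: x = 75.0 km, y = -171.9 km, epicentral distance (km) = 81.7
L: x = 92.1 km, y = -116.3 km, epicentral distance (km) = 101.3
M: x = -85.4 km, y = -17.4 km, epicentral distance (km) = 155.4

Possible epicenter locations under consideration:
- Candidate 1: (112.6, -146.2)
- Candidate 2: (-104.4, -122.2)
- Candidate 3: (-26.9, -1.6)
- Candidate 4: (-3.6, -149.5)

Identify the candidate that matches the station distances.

For each candidate, compare |candidate − station| to the reported distance:
Candidate 1: residuals K 36.2, L 65.0, M 80.8 → max 80.8 km
Candidate 2: residuals K 104.5, L 95.3, M 48.9 → max 104.5 km
Candidate 3: residuals K 116.8, L 64.0, M 94.8 → max 116.8 km
Candidate 4: residuals K 0.0, L 0.0, M 0.0 → max 0.0 km
Only Candidate 4 has all residuals ≈ 0.

Candidate 4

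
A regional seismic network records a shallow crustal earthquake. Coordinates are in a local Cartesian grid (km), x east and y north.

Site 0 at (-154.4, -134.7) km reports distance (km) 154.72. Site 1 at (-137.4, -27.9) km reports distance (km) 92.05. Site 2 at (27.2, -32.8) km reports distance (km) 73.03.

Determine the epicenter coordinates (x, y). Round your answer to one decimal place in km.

Circle about each station: (x + 154.4)² + (y + 134.7)² = 154.72²; (x + 137.4)² + (y + 27.9)² = 92.05²; (x − 27.2)² + (y + 32.8)² = 73.03².
Subtracting the Site 0 equation from the Site 1 and Site 2 equations removes the quadratic terms:
34.0 x + 213.6 y = -6861.20
363.2 x + 203.8 y = -21562.87
Solving the 2×2 system: x ≈ -45.4, y ≈ -24.9 km.

x ≈ -45.4 km, y ≈ -24.9 km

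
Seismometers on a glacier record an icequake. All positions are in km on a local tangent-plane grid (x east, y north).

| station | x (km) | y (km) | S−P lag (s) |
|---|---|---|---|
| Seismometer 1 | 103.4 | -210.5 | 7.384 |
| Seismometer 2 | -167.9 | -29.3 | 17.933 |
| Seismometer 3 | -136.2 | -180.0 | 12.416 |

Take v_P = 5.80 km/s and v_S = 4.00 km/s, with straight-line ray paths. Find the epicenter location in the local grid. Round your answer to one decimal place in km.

Distance from S−P lag: d = Δt · v_P v_S / (v_P − v_S) = Δt · (5.80·4.00)/(5.80−4.00) ≈ 12.8889·Δt.
So d_Seismometer 1 = 95.17, d_Seismometer 2 = 231.14, d_Seismometer 3 = 160.03 km.
Circle about each station: (x − 103.4)² + (y + 210.5)² = 95.17²; (x + 167.9)² + (y + 29.3)² = 231.14²; (x + 136.2)² + (y + 180.0)² = 160.03².
Subtracting the Seismometer 1 equation from the Seismometer 2 and Seismometer 3 equations removes the quadratic terms:
-542.6 x + 362.4 y = -70321.28
-479.2 x + 61.0 y = -20603.64
Solving the 2×2 system: x ≈ 22.6, y ≈ -160.2 km.

(22.6, -160.2)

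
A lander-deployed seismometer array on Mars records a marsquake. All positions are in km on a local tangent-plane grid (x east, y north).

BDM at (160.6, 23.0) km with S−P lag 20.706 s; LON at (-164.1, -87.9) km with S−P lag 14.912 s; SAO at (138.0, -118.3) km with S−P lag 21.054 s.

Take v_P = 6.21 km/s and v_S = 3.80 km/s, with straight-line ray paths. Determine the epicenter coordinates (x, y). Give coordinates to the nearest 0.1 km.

x ≈ -39.0 km, y ≈ -12.6 km

Distance from S−P lag: d = Δt · v_P v_S / (v_P − v_S) = Δt · (6.21·3.80)/(6.21−3.80) ≈ 9.7917·Δt.
So d_BDM = 202.75, d_LON = 146.01, d_SAO = 206.15 km.
Circle about each station: (x − 160.6)² + (y − 23.0)² = 202.75²; (x + 164.1)² + (y + 87.9)² = 146.01²; (x − 138.0)² + (y + 118.3)² = 206.15².
Subtracting pairs of circle equations eliminates x²+y² and gives linear equations (the radical axes):
-649.4 x − 221.8 y = 28122.50
-45.2 x − 282.6 y = 5327.27
Solving the 2×2 system: x ≈ -39.0, y ≈ -12.6 km.
Check against BDM (with the unrounded x, y): √((x − 160.6)²+(y − 23.0)²) = 202.75 ≈ 202.75 km. ✓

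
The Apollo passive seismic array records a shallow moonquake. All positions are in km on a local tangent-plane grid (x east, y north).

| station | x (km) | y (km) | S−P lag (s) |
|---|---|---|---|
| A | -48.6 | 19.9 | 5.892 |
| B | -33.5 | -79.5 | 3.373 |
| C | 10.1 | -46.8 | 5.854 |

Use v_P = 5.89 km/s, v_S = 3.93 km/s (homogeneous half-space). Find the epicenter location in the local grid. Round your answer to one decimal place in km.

Distance from S−P lag: d = Δt · v_P v_S / (v_P − v_S) = Δt · (5.89·3.93)/(5.89−3.93) ≈ 11.8101·Δt.
So d_A = 69.58, d_B = 39.84, d_C = 69.14 km.
Circle about each station: (x + 48.6)² + (y − 19.9)² = 69.58²; (x + 33.5)² + (y + 79.5)² = 39.84²; (x − 10.1)² + (y + 46.8)² = 69.14².
Subtracting the A equation from the B and C equations removes the quadratic terms:
30.2 x − 198.8 y = 7938.68
117.4 x − 133.4 y = -404.68
Solving the 2×2 system: x ≈ -59.0, y ≈ -48.9 km.

(-59.0, -48.9)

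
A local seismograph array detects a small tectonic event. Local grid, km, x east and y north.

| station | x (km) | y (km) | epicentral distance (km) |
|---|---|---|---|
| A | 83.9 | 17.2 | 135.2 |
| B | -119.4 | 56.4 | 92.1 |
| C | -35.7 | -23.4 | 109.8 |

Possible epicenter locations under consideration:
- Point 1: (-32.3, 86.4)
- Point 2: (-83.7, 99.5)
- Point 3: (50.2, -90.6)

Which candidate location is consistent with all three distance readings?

For each candidate, compare |candidate − station| to the reported distance:
Point 1: residuals A 0.0, B 0.0, C 0.1 → max 0.1 km
Point 2: residuals A 51.5, B 36.1, C 22.1 → max 51.5 km
Point 3: residuals A 22.3, B 132.3, C 0.7 → max 132.3 km
Only Point 1 has all residuals ≈ 0.

Point 1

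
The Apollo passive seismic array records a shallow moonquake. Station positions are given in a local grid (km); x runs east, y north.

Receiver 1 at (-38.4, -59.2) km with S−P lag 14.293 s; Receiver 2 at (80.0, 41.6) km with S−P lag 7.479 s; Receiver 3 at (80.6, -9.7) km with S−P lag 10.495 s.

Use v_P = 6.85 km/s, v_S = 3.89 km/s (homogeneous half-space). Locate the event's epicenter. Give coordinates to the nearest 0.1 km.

Distance from S−P lag: d = Δt · v_P v_S / (v_P − v_S) = Δt · (6.85·3.89)/(6.85−3.89) ≈ 9.0022·Δt.
So d_Receiver 1 = 128.67, d_Receiver 2 = 67.33, d_Receiver 3 = 94.48 km.
Circle about each station: (x + 38.4)² + (y + 59.2)² = 128.67²; (x − 80.0)² + (y − 41.6)² = 67.33²; (x − 80.6)² + (y + 9.7)² = 94.48².
Subtracting the Receiver 1 equation from the Receiver 2 and Receiver 3 equations removes the quadratic terms:
236.8 x + 201.6 y = 15174.00
238.0 x + 99.0 y = 9240.75
Solving the 2×2 system: x ≈ 14.7, y ≈ 58.0 km.
Check against Receiver 1 (with the unrounded x, y): √((x + 38.4)²+(y + 59.2)²) = 128.67 ≈ 128.67 km. ✓

x ≈ 14.7 km, y ≈ 58.0 km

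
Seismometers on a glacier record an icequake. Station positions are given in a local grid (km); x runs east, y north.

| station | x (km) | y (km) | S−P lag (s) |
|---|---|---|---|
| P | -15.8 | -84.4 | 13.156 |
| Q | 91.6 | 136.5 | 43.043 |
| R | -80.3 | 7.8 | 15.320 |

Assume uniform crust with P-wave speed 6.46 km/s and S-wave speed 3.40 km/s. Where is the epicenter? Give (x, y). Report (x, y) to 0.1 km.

Distance from S−P lag: d = Δt · v_P v_S / (v_P − v_S) = Δt · (6.46·3.40)/(6.46−3.40) ≈ 7.1778·Δt.
So d_P = 94.43, d_Q = 308.95, d_R = 109.96 km.
Circle about each station: (x + 15.8)² + (y + 84.4)² = 94.43²; (x − 91.6)² + (y − 136.5)² = 308.95²; (x + 80.3)² + (y − 7.8)² = 109.96².
Subtracting pairs of circle equations eliminates x²+y² and gives linear equations (the radical axes):
214.8 x + 441.8 y = -66883.27
-129.0 x + 184.4 y = -4038.25
Solving the 2×2 system: x ≈ -109.2, y ≈ -98.3 km.

x ≈ -109.2 km, y ≈ -98.3 km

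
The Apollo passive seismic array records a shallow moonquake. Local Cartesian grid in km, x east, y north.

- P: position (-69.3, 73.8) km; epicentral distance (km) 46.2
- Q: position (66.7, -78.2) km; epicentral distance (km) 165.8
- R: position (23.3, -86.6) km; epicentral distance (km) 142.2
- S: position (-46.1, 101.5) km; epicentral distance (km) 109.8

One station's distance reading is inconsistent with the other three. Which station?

S

Solve using three stations at a time. Using P, Q, R (subtract circle equations pairwise → linear system) gives (x, y) ≈ (-60.2, 28.5).
Distances from that point to each station vs reported:
  P: calculated 46.2 vs reported 46.2 → residual 0.0 km
  Q: calculated 165.8 vs reported 165.8 → residual 0.0 km
  R: calculated 142.2 vs reported 142.2 → residual 0.0 km
  S: calculated 74.4 vs reported 109.8 → residual 35.4 km
P, Q, R are mutually consistent (residuals ≈ 0); S is off by 35.4 km.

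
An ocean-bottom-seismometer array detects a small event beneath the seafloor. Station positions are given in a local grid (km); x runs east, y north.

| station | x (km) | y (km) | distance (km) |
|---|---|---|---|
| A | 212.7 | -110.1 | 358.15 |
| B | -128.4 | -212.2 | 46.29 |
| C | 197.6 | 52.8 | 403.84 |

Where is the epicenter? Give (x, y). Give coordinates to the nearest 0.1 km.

(-140.8, -167.6)

Circle about each station: (x − 212.7)² + (y + 110.1)² = 358.15²; (x + 128.4)² + (y + 212.2)² = 46.29²; (x − 197.6)² + (y − 52.8)² = 403.84².
Subtracting pairs of circle equations eliminates x²+y² and gives linear equations (the radical axes):
-682.2 x − 204.2 y = 130280.76
-30.2 x + 325.8 y = -50345.02
Solving the 2×2 system: x ≈ -140.8, y ≈ -167.6 km.
Check against A (with the unrounded x, y): √((x − 212.7)²+(y + 110.1)²) = 358.15 ≈ 358.15 km. ✓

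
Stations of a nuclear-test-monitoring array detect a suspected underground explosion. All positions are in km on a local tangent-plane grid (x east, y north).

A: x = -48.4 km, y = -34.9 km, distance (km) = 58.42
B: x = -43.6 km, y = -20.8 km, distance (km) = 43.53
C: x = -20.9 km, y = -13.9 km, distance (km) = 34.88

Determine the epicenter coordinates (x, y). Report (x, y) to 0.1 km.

x ≈ -28.7 km, y ≈ 20.1 km

Circle about each station: (x + 48.4)² + (y + 34.9)² = 58.42²; (x + 43.6)² + (y + 20.8)² = 43.53²; (x + 20.9)² + (y + 13.9)² = 34.88².
Subtracting the A equation from the B and C equations removes the quadratic terms:
9.6 x + 28.2 y = 291.07
55.0 x + 42.0 y = -734.27
Solving the 2×2 system: x ≈ -28.7, y ≈ 20.1 km.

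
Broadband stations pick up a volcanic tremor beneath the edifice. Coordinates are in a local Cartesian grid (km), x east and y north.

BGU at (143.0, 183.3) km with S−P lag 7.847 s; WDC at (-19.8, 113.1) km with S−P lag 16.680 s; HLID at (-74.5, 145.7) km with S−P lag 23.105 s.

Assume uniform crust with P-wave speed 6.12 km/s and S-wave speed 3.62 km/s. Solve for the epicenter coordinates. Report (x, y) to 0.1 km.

(128.0, 115.4)

Distance from S−P lag: d = Δt · v_P v_S / (v_P − v_S) = Δt · (6.12·3.62)/(6.12−3.62) ≈ 8.8618·Δt.
So d_BGU = 69.54, d_WDC = 147.81, d_HLID = 204.75 km.
Circle about each station: (x − 143.0)² + (y − 183.3)² = 69.54²; (x + 19.8)² + (y − 113.1)² = 147.81²; (x + 74.5)² + (y − 145.7)² = 204.75².
Subtracting pairs of circle equations eliminates x²+y² and gives linear equations (the radical axes):
-325.6 x − 140.4 y = -57876.22
-435.0 x − 75.2 y = -64355.90
Solving the 2×2 system: x ≈ 128.0, y ≈ 115.4 km.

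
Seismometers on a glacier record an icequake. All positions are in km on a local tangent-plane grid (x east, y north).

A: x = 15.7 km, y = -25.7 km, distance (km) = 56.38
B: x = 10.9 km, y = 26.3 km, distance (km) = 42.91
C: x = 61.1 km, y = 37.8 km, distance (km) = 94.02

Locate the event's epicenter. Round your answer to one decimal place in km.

x ≈ -28.5 km, y ≈ 9.3 km

Circle about each station: (x − 15.7)² + (y + 25.7)² = 56.38²; (x − 10.9)² + (y − 26.3)² = 42.91²; (x − 61.1)² + (y − 37.8)² = 94.02².
Subtracting the A equation from the B and C equations removes the quadratic terms:
-9.6 x + 104.0 y = 1240.96
90.8 x + 127.0 y = -1405.99
Solving the 2×2 system: x ≈ -28.5, y ≈ 9.3 km.
Check against A (with the unrounded x, y): √((x − 15.7)²+(y + 25.7)²) = 56.38 ≈ 56.38 km. ✓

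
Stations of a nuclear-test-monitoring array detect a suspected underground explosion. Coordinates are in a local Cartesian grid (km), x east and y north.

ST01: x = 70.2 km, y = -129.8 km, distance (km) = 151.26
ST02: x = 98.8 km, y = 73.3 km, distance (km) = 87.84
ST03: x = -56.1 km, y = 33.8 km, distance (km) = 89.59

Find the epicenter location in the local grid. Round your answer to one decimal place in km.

(31.8, 16.5)

Circle about each station: (x − 70.2)² + (y + 129.8)² = 151.26²; (x − 98.8)² + (y − 73.3)² = 87.84²; (x + 56.1)² + (y − 33.8)² = 89.59².
Subtracting the ST01 equation from the ST02 and ST03 equations removes the quadratic terms:
57.2 x + 406.2 y = 8521.97
-252.6 x + 327.2 y = -2633.21
Solving the 2×2 system: x ≈ 31.8, y ≈ 16.5 km.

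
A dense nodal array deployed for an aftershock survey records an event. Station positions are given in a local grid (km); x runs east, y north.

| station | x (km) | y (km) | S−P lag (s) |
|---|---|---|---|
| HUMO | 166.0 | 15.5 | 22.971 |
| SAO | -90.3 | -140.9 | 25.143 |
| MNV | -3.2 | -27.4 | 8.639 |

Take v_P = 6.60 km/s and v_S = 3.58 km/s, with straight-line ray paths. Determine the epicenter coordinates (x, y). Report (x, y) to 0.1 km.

-12.1 km east, 39.6 km north

Distance from S−P lag: d = Δt · v_P v_S / (v_P − v_S) = Δt · (6.60·3.58)/(6.60−3.58) ≈ 7.8238·Δt.
So d_HUMO = 179.72, d_SAO = 196.71, d_MNV = 67.59 km.
Circle about each station: (x − 166.0)² + (y − 15.5)² = 179.72²; (x + 90.3)² + (y + 140.9)² = 196.71²; (x + 3.2)² + (y + 27.4)² = 67.59².
Subtracting pairs of circle equations eliminates x²+y² and gives linear equations (the radical axes):
-512.6 x − 312.8 y = -6184.90
-338.4 x − 85.8 y = 695.62
Solving the 2×2 system: x ≈ -12.1, y ≈ 39.6 km.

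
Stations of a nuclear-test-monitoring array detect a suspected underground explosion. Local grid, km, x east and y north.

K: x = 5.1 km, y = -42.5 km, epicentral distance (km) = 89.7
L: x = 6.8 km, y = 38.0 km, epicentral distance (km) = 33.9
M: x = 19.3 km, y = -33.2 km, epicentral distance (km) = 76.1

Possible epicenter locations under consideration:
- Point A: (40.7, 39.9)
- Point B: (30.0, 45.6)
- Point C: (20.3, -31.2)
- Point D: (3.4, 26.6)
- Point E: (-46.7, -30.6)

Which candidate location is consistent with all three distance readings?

For each candidate, compare |candidate − station| to the reported distance:
Point A: residuals K 0.1, L 0.1, M 0.1 → max 0.1 km
Point B: residuals K 1.9, L 9.5, M 3.4 → max 9.5 km
Point C: residuals K 70.8, L 36.6, M 73.9 → max 73.9 km
Point D: residuals K 20.6, L 22.0, M 14.2 → max 22.0 km
Point E: residuals K 36.6, L 53.1, M 10.0 → max 53.1 km
Only Point A has all residuals ≈ 0.

Point A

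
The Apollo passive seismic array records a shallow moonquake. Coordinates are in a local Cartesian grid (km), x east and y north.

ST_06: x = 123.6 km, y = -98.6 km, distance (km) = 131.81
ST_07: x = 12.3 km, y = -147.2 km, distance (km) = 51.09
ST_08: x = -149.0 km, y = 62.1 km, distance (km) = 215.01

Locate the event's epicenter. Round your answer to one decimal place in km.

(-8.2, -100.4)

Circle about each station: (x − 123.6)² + (y + 98.6)² = 131.81²; (x − 12.3)² + (y + 147.2)² = 51.09²; (x + 149.0)² + (y − 62.1)² = 215.01².
Subtracting pairs of circle equations eliminates x²+y² and gives linear equations (the radical axes):
-222.6 x − 97.2 y = 11583.90
-545.2 x + 321.4 y = -27796.93
Solving the 2×2 system: x ≈ -8.2, y ≈ -100.4 km.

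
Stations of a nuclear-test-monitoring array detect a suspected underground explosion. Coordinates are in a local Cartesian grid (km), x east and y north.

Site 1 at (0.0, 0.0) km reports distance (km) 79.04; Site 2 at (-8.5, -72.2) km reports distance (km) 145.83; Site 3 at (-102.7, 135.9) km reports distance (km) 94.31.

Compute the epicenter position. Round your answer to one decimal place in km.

Circle about each station: x² + y² = 79.04²; (x + 8.5)² + (y + 72.2)² = 145.83²; (x + 102.7)² + (y − 135.9)² = 94.31².
Subtracting the Site 1 equation from the Site 2 and Site 3 equations removes the quadratic terms:
-17.0 x − 144.4 y = -9733.98
-205.4 x + 271.8 y = 26369.05
Solving the 2×2 system: x ≈ -33.9, y ≈ 71.4 km.

(-33.9, 71.4)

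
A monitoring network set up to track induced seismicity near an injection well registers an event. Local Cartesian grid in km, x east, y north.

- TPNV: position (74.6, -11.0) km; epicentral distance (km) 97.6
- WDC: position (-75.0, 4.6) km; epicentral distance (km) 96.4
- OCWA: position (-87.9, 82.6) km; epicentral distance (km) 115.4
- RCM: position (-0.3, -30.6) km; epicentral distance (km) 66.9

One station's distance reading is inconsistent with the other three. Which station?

TPNV

Solve using three stations at a time. Using WDC, OCWA, RCM (subtract circle equations pairwise → linear system) gives (x, y) ≈ (16.8, 34.0).
Distances from that point to each station vs reported:
  TPNV: calculated 73.3 vs reported 97.6 → residual 24.3 km
  WDC: calculated 96.4 vs reported 96.4 → residual 0.0 km
  OCWA: calculated 115.4 vs reported 115.4 → residual 0.0 km
  RCM: calculated 66.9 vs reported 66.9 → residual 0.0 km
WDC, OCWA, RCM are mutually consistent (residuals ≈ 0); TPNV is off by 24.3 km.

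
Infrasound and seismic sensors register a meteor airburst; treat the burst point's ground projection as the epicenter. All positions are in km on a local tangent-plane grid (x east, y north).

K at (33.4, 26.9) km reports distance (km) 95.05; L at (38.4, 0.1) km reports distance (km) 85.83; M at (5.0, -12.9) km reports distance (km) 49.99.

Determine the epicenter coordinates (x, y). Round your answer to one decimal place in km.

x ≈ -41.2 km, y ≈ -32.0 km

Circle about each station: (x − 33.4)² + (y − 26.9)² = 95.05²; (x − 38.4)² + (y − 0.1)² = 85.83²; (x − 5.0)² + (y + 12.9)² = 49.99².
Subtracting pairs of circle equations eliminates x²+y² and gives linear equations (the radical axes):
10.0 x − 53.6 y = 1303.11
-56.8 x − 79.6 y = 4887.74
Solving the 2×2 system: x ≈ -41.2, y ≈ -32.0 km.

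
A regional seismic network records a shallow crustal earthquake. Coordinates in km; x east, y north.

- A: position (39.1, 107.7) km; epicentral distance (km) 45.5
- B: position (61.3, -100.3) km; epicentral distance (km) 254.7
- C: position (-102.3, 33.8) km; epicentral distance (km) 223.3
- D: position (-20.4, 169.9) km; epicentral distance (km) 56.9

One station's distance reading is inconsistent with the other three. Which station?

Solve using three stations at a time. Using A, B, D (subtract circle equations pairwise → linear system) gives (x, y) ≈ (33.9, 152.9).
Distances from that point to each station vs reported:
  A: calculated 45.5 vs reported 45.5 → residual 0.0 km
  B: calculated 254.7 vs reported 254.7 → residual 0.0 km
  C: calculated 181.0 vs reported 223.3 → residual 42.3 km
  D: calculated 56.9 vs reported 56.9 → residual 0.0 km
A, B, D are mutually consistent (residuals ≈ 0); C is off by 42.3 km.

C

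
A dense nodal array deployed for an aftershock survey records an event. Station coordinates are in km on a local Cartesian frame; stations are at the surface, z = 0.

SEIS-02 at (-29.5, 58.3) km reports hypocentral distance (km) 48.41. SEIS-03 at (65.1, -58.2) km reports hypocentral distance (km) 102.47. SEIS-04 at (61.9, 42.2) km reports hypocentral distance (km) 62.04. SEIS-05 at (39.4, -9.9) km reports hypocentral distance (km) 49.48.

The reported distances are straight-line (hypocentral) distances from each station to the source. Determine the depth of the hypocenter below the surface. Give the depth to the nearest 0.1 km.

6.5 km

Each station gives a sphere (x−x_i)² + (y−y_i)² + z² = d_i² (stations at z=0).
Subtracting the SEIS-02 sphere from SEIS-03 and SEIS-04: z² cancels, leaving linear equations in x and y:
189.2 x − 233.0 y = -4800.46
182.8 x − 32.2 y = -162.12
Solving: x ≈ 3.200, y ≈ 23.201 km (keep extra digits for the depth step; rounded: 3.2, 23.2).
Then from the SEIS-02 sphere: z² = 48.41² − (x + 29.5)² − (y − 58.3)² with x = 3.200, y = 23.201, so z ≈ 6.504 ≈ 6.5 km.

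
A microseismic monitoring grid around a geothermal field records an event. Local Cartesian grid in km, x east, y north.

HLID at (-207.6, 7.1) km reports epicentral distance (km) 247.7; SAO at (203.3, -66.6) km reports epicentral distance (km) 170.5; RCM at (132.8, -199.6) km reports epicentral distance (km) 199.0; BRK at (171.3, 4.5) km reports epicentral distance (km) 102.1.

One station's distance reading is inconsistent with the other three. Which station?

Solve using three stations at a time. Using HLID, SAO, RCM (subtract circle equations pairwise → linear system) gives (x, y) ≈ (38.1, -24.6).
Distances from that point to each station vs reported:
  HLID: calculated 247.7 vs reported 247.7 → residual 0.0 km
  SAO: calculated 170.5 vs reported 170.5 → residual 0.0 km
  RCM: calculated 199.0 vs reported 199.0 → residual 0.0 km
  BRK: calculated 136.4 vs reported 102.1 → residual 34.3 km
HLID, SAO, RCM are mutually consistent (residuals ≈ 0); BRK is off by 34.3 km.

BRK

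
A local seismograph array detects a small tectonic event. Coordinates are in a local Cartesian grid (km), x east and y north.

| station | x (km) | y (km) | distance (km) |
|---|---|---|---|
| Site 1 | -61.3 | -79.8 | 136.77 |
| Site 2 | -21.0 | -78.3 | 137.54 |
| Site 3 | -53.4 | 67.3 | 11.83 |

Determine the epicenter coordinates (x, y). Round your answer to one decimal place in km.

Circle about each station: (x + 61.3)² + (y + 79.8)² = 136.77²; (x + 21.0)² + (y + 78.3)² = 137.54²; (x + 53.4)² + (y − 67.3)² = 11.83².
Subtracting the Site 1 equation from the Site 2 and Site 3 equations removes the quadratic terms:
80.6 x + 3.0 y = -3765.06
15.8 x + 294.2 y = 15821.20
Solving the 2×2 system: x ≈ -48.8, y ≈ 56.4 km.

(-48.8, 56.4)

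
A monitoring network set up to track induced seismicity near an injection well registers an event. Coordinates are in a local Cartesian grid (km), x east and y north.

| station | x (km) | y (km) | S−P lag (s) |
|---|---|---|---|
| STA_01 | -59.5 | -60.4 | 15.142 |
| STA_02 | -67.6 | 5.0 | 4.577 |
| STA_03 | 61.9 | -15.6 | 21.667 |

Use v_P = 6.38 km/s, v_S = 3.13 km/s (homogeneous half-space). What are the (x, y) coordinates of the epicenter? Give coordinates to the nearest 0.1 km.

Distance from S−P lag: d = Δt · v_P v_S / (v_P − v_S) = Δt · (6.38·3.13)/(6.38−3.13) ≈ 6.1444·Δt.
So d_STA_01 = 93.04, d_STA_02 = 28.12, d_STA_03 = 133.13 km.
Circle about each station: (x + 59.5)² + (y + 60.4)² = 93.04²; (x + 67.6)² + (y − 5.0)² = 28.12²; (x − 61.9)² + (y + 15.6)² = 133.13².
Subtracting pairs of circle equations eliminates x²+y² and gives linear equations (the radical axes):
-16.2 x + 130.8 y = 5272.06
242.8 x + 89.6 y = -12180.60
Solving the 2×2 system: x ≈ -62.2, y ≈ 32.6 km.
Check against STA_01 (with the unrounded x, y): √((x + 59.5)²+(y + 60.4)²) = 93.04 ≈ 93.04 km. ✓

x ≈ -62.2 km, y ≈ 32.6 km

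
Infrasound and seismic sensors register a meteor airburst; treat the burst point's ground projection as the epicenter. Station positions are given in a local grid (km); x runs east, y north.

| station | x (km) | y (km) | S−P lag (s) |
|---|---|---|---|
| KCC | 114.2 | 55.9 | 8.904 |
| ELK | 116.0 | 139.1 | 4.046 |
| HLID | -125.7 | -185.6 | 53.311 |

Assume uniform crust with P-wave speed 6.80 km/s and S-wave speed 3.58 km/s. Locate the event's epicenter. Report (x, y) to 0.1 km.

x ≈ 138.7 km, y ≈ 118.6 km

Distance from S−P lag: d = Δt · v_P v_S / (v_P − v_S) = Δt · (6.80·3.58)/(6.80−3.58) ≈ 7.5602·Δt.
So d_KCC = 67.32, d_ELK = 30.59, d_HLID = 403.04 km.
Circle about each station: (x − 114.2)² + (y − 55.9)² = 67.32²; (x − 116.0)² + (y − 139.1)² = 30.59²; (x + 125.7)² + (y + 185.6)² = 403.04².
Subtracting pairs of circle equations eliminates x²+y² and gives linear equations (the radical axes):
3.6 x + 166.4 y = 20234.59
-479.8 x − 483.0 y = -123827.86
Solving the 2×2 system: x ≈ 138.7, y ≈ 118.6 km.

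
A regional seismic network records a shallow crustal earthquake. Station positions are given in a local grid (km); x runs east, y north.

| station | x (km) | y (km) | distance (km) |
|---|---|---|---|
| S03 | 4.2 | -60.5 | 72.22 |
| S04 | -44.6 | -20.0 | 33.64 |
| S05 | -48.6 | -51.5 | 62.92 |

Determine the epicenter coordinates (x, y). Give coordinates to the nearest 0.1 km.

Circle about each station: (x − 4.2)² + (y + 60.5)² = 72.22²; (x + 44.6)² + (y + 20.0)² = 33.64²; (x + 48.6)² + (y + 51.5)² = 62.92².
Subtracting the S03 equation from the S04 and S05 equations removes the quadratic terms:
-97.6 x + 81.0 y = 2795.35
-105.6 x + 18.0 y = 2593.12
Solving the 2×2 system: x ≈ -23.5, y ≈ 6.2 km.

-23.5 km east, 6.2 km north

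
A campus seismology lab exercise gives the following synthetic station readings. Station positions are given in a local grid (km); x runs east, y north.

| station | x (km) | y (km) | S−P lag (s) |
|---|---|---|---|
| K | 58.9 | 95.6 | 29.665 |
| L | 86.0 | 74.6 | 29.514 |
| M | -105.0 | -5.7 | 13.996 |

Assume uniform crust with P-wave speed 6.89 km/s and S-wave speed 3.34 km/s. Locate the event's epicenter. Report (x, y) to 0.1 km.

Distance from S−P lag: d = Δt · v_P v_S / (v_P − v_S) = Δt · (6.89·3.34)/(6.89−3.34) ≈ 6.4824·Δt.
So d_K = 192.30, d_L = 191.32, d_M = 90.73 km.
Circle about each station: (x − 58.9)² + (y − 95.6)² = 192.30²; (x − 86.0)² + (y − 74.6)² = 191.32²; (x + 105.0)² + (y + 5.7)² = 90.73².
Subtracting the K equation from the L and M equations removes the quadratic terms:
54.2 x − 42.0 y = 728.54
-327.8 x − 202.6 y = 27196.28
Solving the 2×2 system: x ≈ -40.2, y ≈ -69.2 km.
Check against K (with the unrounded x, y): √((x − 58.9)²+(y − 95.6)²) = 192.31 ≈ 192.30 km. ✓

x ≈ -40.2 km, y ≈ -69.2 km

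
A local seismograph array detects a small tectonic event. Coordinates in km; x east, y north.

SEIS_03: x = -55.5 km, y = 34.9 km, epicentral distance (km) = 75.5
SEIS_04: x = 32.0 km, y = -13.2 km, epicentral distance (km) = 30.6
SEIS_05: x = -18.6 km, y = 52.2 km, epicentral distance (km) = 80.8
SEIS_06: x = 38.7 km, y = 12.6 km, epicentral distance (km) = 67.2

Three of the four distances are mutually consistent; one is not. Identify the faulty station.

Solve using three stations at a time. Using SEIS_03, SEIS_05, SEIS_06 (subtract circle equations pairwise → linear system) gives (x, y) ≈ (-14.5, -28.5).
Distances from that point to each station vs reported:
  SEIS_03: calculated 75.5 vs reported 75.5 → residual 0.0 km
  SEIS_04: calculated 48.9 vs reported 30.6 → residual 18.3 km
  SEIS_05: calculated 80.8 vs reported 80.8 → residual 0.0 km
  SEIS_06: calculated 67.2 vs reported 67.2 → residual 0.0 km
SEIS_03, SEIS_05, SEIS_06 are mutually consistent (residuals ≈ 0); SEIS_04 is off by 18.3 km.

SEIS_04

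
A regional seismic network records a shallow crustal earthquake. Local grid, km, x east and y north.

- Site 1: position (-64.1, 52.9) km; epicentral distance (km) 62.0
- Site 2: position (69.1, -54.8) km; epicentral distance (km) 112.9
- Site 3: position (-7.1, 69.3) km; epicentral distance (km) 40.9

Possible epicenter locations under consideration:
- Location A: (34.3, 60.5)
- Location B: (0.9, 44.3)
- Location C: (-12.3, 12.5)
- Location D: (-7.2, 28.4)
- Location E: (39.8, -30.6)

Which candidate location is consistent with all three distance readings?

For each candidate, compare |candidate − station| to the reported distance:
Location A: residuals Site 1 36.7, Site 2 7.5, Site 3 1.4 → max 36.7 km
Location B: residuals Site 1 3.6, Site 2 7.4, Site 3 14.7 → max 14.7 km
Location C: residuals Site 1 3.7, Site 2 7.3, Site 3 16.1 → max 16.1 km
Location D: residuals Site 1 0.0, Site 2 0.0, Site 3 0.0 → max 0.0 km
Location E: residuals Site 1 71.3, Site 2 74.9, Site 3 69.5 → max 74.9 km
Only Location D has all residuals ≈ 0.

Location D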